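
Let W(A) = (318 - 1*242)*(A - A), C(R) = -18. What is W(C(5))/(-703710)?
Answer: 0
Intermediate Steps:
W(A) = 0 (W(A) = (318 - 242)*0 = 76*0 = 0)
W(C(5))/(-703710) = 0/(-703710) = 0*(-1/703710) = 0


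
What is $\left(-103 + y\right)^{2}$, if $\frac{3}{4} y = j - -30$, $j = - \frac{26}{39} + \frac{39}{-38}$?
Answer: $\frac{124523281}{29241} \approx 4258.5$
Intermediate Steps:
$j = - \frac{193}{114}$ ($j = \left(-26\right) \frac{1}{39} + 39 \left(- \frac{1}{38}\right) = - \frac{2}{3} - \frac{39}{38} = - \frac{193}{114} \approx -1.693$)
$y = \frac{6454}{171}$ ($y = \frac{4 \left(- \frac{193}{114} - -30\right)}{3} = \frac{4 \left(- \frac{193}{114} + 30\right)}{3} = \frac{4}{3} \cdot \frac{3227}{114} = \frac{6454}{171} \approx 37.743$)
$\left(-103 + y\right)^{2} = \left(-103 + \frac{6454}{171}\right)^{2} = \left(- \frac{11159}{171}\right)^{2} = \frac{124523281}{29241}$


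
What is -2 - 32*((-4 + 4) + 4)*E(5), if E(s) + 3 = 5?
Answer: -258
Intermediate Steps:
E(s) = 2 (E(s) = -3 + 5 = 2)
-2 - 32*((-4 + 4) + 4)*E(5) = -2 - 32*((-4 + 4) + 4)*2 = -2 - 32*(0 + 4)*2 = -2 - 128*2 = -2 - 32*8 = -2 - 256 = -258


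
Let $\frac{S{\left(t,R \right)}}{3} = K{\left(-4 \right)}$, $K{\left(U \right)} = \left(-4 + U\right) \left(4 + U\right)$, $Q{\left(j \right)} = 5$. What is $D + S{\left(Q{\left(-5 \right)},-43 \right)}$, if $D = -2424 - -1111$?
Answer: $-1313$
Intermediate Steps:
$D = -1313$ ($D = -2424 + 1111 = -1313$)
$S{\left(t,R \right)} = 0$ ($S{\left(t,R \right)} = 3 \left(-16 + \left(-4\right)^{2}\right) = 3 \left(-16 + 16\right) = 3 \cdot 0 = 0$)
$D + S{\left(Q{\left(-5 \right)},-43 \right)} = -1313 + 0 = -1313$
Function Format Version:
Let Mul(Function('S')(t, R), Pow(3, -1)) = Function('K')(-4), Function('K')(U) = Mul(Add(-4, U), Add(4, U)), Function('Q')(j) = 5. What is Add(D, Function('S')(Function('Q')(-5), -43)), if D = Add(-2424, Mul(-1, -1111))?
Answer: -1313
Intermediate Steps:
D = -1313 (D = Add(-2424, 1111) = -1313)
Function('S')(t, R) = 0 (Function('S')(t, R) = Mul(3, Add(-16, Pow(-4, 2))) = Mul(3, Add(-16, 16)) = Mul(3, 0) = 0)
Add(D, Function('S')(Function('Q')(-5), -43)) = Add(-1313, 0) = -1313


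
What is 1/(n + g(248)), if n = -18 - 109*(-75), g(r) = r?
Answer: 1/8405 ≈ 0.00011898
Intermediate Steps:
n = 8157 (n = -18 + 8175 = 8157)
1/(n + g(248)) = 1/(8157 + 248) = 1/8405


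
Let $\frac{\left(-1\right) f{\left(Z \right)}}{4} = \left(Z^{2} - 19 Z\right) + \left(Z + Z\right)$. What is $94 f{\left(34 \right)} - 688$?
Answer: $-218016$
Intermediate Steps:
$f{\left(Z \right)} = - 4 Z^{2} + 68 Z$ ($f{\left(Z \right)} = - 4 \left(\left(Z^{2} - 19 Z\right) + \left(Z + Z\right)\right) = - 4 \left(\left(Z^{2} - 19 Z\right) + 2 Z\right) = - 4 \left(Z^{2} - 17 Z\right) = - 4 Z^{2} + 68 Z$)
$94 f{\left(34 \right)} - 688 = 94 \cdot 4 \cdot 34 \left(17 - 34\right) - 688 = 94 \cdot 4 \cdot 34 \left(-17\right) - 688 = 94 \left(-2312\right) - 688 = -217328 - 688 = -218016$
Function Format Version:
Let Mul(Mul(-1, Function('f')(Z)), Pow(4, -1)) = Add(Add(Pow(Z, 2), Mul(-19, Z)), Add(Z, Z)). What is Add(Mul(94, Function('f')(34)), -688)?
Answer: -218016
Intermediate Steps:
Function('f')(Z) = Add(Mul(-4, Pow(Z, 2)), Mul(68, Z)) (Function('f')(Z) = Mul(-4, Add(Add(Pow(Z, 2), Mul(-19, Z)), Add(Z, Z))) = Mul(-4, Add(Add(Pow(Z, 2), Mul(-19, Z)), Mul(2, Z))) = Mul(-4, Add(Pow(Z, 2), Mul(-17, Z))) = Add(Mul(-4, Pow(Z, 2)), Mul(68, Z)))
Add(Mul(94, Function('f')(34)), -688) = Add(Mul(94, Mul(4, 34, Add(17, Mul(-1, 34)))), -688) = Add(Mul(94, Mul(4, 34, Add(17, -34))), -688) = Add(Mul(94, Mul(4, 34, -17)), -688) = Add(Mul(94, -2312), -688) = Add(-217328, -688) = -218016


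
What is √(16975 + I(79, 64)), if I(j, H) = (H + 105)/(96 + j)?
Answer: √20795558/35 ≈ 130.29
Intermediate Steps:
I(j, H) = (105 + H)/(96 + j)
√(16975 + I(79, 64)) = √(16975 + (105 + 64)/(96 + 79)) = √(16975 + 169/175) = √(2970794/175) = √20795558/35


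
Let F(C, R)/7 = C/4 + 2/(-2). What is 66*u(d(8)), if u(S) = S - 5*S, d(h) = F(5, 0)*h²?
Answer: -29568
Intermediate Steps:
F(C, R) = -7 + 7*C/4 (F(C, R) = 7*(C/4 + 2/(-2)) = 7*(C*(¼) + 2*(-½)) = 7*(C/4 - 1) = 7*(-1 + C/4) = -7 + 7*C/4)
d(h) = 7*h²/4 (d(h) = (-7 + (7/4)*5)*h² = (-7 + 35/4)*h² = 7*h²/4)
u(S) = -4*S
66*u(d(8)) = 66*(-7*8²) = 66*(-7*64) = 66*(-4*112) = 66*(-448) = -29568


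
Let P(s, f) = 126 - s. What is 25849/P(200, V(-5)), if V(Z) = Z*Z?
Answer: -25849/74 ≈ -349.31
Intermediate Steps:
V(Z) = Z²
25849/P(200, V(-5)) = 25849/(126 - 1*200) = 25849/(126 - 200) = 25849/(-74) = 25849*(-1/74) = -25849/74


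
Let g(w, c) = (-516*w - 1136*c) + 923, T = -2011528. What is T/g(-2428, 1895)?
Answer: 2011528/898949 ≈ 2.2376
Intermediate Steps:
g(w, c) = 923 - 1136*c - 516*w (g(w, c) = (-1136*c - 516*w) + 923 = 923 - 1136*c - 516*w)
T/g(-2428, 1895) = -2011528/(923 - 1136*1895 - 516*(-2428)) = -2011528/(923 - 2152720 + 1252848) = -2011528/(-898949) = -2011528*(-1/898949) = 2011528/898949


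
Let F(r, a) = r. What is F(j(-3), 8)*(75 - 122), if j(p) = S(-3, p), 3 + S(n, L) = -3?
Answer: 282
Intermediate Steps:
S(n, L) = -6 (S(n, L) = -3 - 3 = -6)
j(p) = -6
F(j(-3), 8)*(75 - 122) = -6*(75 - 122) = -6*(-47) = 282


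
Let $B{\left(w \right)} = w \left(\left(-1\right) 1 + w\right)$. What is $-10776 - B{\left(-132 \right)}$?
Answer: $-28332$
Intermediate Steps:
$B{\left(w \right)} = w \left(-1 + w\right)$
$-10776 - B{\left(-132 \right)} = -10776 - - 132 \left(-1 - 132\right) = -10776 - \left(-132\right) \left(-133\right) = -10776 - 17556 = -28332$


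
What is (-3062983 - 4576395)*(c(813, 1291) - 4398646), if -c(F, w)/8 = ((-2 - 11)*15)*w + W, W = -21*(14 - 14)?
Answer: 18217517765308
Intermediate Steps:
W = 0 (W = -21*0 = 0)
c(F, w) = 1560*w (c(F, w) = -8*(((-2 - 11)*15)*w + 0) = -8*((-13*15)*w + 0) = -8*(-195*w + 0) = -(-1560)*w = 1560*w)
(-3062983 - 4576395)*(c(813, 1291) - 4398646) = (-3062983 - 4576395)*(1560*1291 - 4398646) = -7639378*(2013960 - 4398646) = -7639378*(-2384686) = 18217517765308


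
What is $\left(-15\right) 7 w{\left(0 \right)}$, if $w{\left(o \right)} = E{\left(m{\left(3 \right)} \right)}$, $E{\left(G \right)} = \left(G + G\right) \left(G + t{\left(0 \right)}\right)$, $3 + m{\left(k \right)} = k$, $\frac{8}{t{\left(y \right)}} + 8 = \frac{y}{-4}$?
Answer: $0$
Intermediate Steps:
$t{\left(y \right)} = \frac{8}{-8 - \frac{y}{4}}$ ($t{\left(y \right)} = \frac{8}{-8 + \frac{y}{-4}} = \frac{8}{-8 + y \left(- \frac{1}{4}\right)} = \frac{8}{-8 - \frac{y}{4}}$)
$m{\left(k \right)} = -3 + k$
$E{\left(G \right)} = 2 G \left(-1 + G\right)$ ($E{\left(G \right)} = \left(G + G\right) \left(G - \frac{32}{32 + 0}\right) = 2 G \left(G - \frac{32}{32}\right) = 2 G \left(G - 1\right) = 2 G \left(-1 + G\right)$)
$w{\left(o \right)} = 0$ ($w{\left(o \right)} = 2 \left(-3 + 3\right) \left(-1 + \left(-3 + 3\right)\right) = 2 \cdot 0 \left(-1 + 0\right) = 2 \cdot 0 \left(-1\right) = 0$)
$\left(-15\right) 7 w{\left(0 \right)} = \left(-15\right) 7 \cdot 0 = \left(-105\right) 0 = 0$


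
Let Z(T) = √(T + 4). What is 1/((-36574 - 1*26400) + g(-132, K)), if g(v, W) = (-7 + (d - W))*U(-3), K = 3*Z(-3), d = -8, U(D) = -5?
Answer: -1/62884 ≈ -1.5902e-5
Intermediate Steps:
Z(T) = √(4 + T)
K = 3 (K = 3*√(4 - 3) = 3*√1 = 3*1 = 3)
g(v, W) = 75 + 5*W (g(v, W) = (-7 + (-8 - W))*(-5) = (-15 - W)*(-5) = 75 + 5*W)
1/((-36574 - 1*26400) + g(-132, K)) = 1/((-36574 - 1*26400) + (75 + 5*3)) = 1/((-36574 - 26400) + (75 + 15)) = 1/(-62974 + 90) = 1/(-62884) = -1/62884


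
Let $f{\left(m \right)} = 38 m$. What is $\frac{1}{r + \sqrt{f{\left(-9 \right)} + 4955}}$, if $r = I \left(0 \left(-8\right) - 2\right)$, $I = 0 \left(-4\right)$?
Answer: $\frac{\sqrt{4613}}{4613} \approx 0.014723$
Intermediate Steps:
$I = 0$
$r = 0$ ($r = 0 \left(0 \left(-8\right) - 2\right) = 0 \left(0 - 2\right) = 0 \left(-2\right) = 0$)
$\frac{1}{r + \sqrt{f{\left(-9 \right)} + 4955}} = \frac{1}{0 + \sqrt{38 \left(-9\right) + 4955}} = \frac{1}{0 + \sqrt{-342 + 4955}} = \frac{1}{0 + \sqrt{4613}} = \frac{1}{\sqrt{4613}} = \frac{\sqrt{4613}}{4613}$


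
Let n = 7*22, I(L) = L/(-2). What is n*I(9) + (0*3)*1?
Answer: -693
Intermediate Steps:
I(L) = -L/2 (I(L) = L*(-½) = -L/2)
n = 154
n*I(9) + (0*3)*1 = 154*(-½*9) + (0*3)*1 = 154*(-9/2) + 0*1 = -693 + 0 = -693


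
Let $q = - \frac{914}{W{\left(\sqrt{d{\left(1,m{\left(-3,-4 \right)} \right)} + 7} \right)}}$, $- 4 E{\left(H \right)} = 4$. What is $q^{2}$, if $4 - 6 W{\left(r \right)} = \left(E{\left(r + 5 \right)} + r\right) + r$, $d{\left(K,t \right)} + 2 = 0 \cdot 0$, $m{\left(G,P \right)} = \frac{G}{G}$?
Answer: $\frac{30074256}{\left(5 - 2 \sqrt{5}\right)^{2}} \approx 1.0793 \cdot 10^{8}$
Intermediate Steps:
$m{\left(G,P \right)} = 1$
$d{\left(K,t \right)} = -2$ ($d{\left(K,t \right)} = -2 + 0 \cdot 0 = -2 + 0 = -2$)
$E{\left(H \right)} = -1$ ($E{\left(H \right)} = \left(- \frac{1}{4}\right) 4 = -1$)
$W{\left(r \right)} = \frac{5}{6} - \frac{r}{3}$ ($W{\left(r \right)} = \frac{2}{3} - \frac{\left(-1 + r\right) + r}{6} = \frac{2}{3} - \frac{-1 + 2 r}{6} = \frac{2}{3} - \left(- \frac{1}{6} + \frac{r}{3}\right) = \frac{5}{6} - \frac{r}{3}$)
$q = - \frac{914}{\frac{5}{6} - \frac{\sqrt{5}}{3}}$ ($q = - \frac{914}{\frac{5}{6} - \frac{\sqrt{-2 + 7}}{3}} = - \frac{914}{\frac{5}{6} - \frac{\sqrt{5}}{3}} \approx -10389.0$)
$q^{2} = \left(-5484 - \frac{10968 \sqrt{5}}{5}\right)^{2}$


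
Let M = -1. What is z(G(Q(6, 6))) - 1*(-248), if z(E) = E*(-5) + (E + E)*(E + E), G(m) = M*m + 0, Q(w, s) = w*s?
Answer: 5612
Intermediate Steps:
Q(w, s) = s*w
G(m) = -m (G(m) = -m + 0 = -m)
z(E) = -5*E + 4*E**2 (z(E) = -5*E + (2*E)*(2*E) = -5*E + 4*E**2)
z(G(Q(6, 6))) - 1*(-248) = (-6*6)*(-5 + 4*(-6*6)) - 1*(-248) = (-1*36)*(-5 + 4*(-1*36)) + 248 = -36*(-5 + 4*(-36)) + 248 = -36*(-5 - 144) + 248 = -36*(-149) + 248 = 5364 + 248 = 5612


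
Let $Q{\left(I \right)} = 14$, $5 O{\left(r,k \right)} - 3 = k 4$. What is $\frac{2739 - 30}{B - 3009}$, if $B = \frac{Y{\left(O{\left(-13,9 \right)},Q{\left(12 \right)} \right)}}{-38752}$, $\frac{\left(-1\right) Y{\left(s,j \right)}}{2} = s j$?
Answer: $- \frac{6248760}{6940747} \approx -0.9003$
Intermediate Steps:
$O{\left(r,k \right)} = \frac{3}{5} + \frac{4 k}{5}$ ($O{\left(r,k \right)} = \frac{3}{5} + \frac{k 4}{5} = \frac{3}{5} + \frac{4 k}{5}$)
$Y{\left(s,j \right)} = - 2 j s$ ($Y{\left(s,j \right)} = - 2 s j = - 2 j s$)
$B = \frac{39}{6920}$ ($B = \frac{\left(-2\right) 14 \left(\frac{3}{5} + \frac{4}{5} \cdot 9\right)}{-38752} = \left(-2\right) 14 \left(\frac{3}{5} + \frac{36}{5}\right) \left(- \frac{1}{38752}\right) = \left(-2\right) 14 \cdot \frac{39}{5} \left(- \frac{1}{38752}\right) = \left(- \frac{1092}{5}\right) \left(- \frac{1}{38752}\right) = \frac{39}{6920} \approx 0.0056358$)
$\frac{2739 - 30}{B - 3009} = \frac{2739 - 30}{\frac{39}{6920} - 3009} = \frac{2709}{- \frac{20822241}{6920}} = 2709 \left(- \frac{6920}{20822241}\right) = - \frac{6248760}{6940747}$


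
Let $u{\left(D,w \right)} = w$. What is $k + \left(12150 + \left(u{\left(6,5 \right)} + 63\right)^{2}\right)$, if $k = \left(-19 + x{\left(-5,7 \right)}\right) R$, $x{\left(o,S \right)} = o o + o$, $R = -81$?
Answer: $16693$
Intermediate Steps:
$x{\left(o,S \right)} = o + o^{2}$ ($x{\left(o,S \right)} = o^{2} + o = o + o^{2}$)
$k = -81$ ($k = \left(-19 - 5 \left(1 - 5\right)\right) \left(-81\right) = \left(-19 - -20\right) \left(-81\right) = \left(-19 + 20\right) \left(-81\right) = 1 \left(-81\right) = -81$)
$k + \left(12150 + \left(u{\left(6,5 \right)} + 63\right)^{2}\right) = -81 + \left(12150 + \left(5 + 63\right)^{2}\right) = -81 + \left(12150 + 68^{2}\right) = -81 + \left(12150 + 4624\right) = -81 + 16774 = 16693$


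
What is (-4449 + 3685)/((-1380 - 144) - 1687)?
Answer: 764/3211 ≈ 0.23793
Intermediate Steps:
(-4449 + 3685)/((-1380 - 144) - 1687) = -764/(-1524 - 1687) = -764/(-3211) = -764*(-1/3211) = 764/3211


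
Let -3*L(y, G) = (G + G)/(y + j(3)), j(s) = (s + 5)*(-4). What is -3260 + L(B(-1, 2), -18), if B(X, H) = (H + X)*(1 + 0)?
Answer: -101072/31 ≈ -3260.4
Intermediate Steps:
j(s) = -20 - 4*s (j(s) = (5 + s)*(-4) = -20 - 4*s)
B(X, H) = H + X (B(X, H) = (H + X)*1 = H + X)
L(y, G) = -2*G/(3*(-32 + y)) (L(y, G) = -(G + G)/(3*(y + (-20 - 4*3))) = -2*G/(3*(y + (-20 - 12))) = -2*G/(3*(y - 32)) = -2*G/(3*(-32 + y)))
-3260 + L(B(-1, 2), -18) = -3260 - 2*(-18)/(-96 + 3*(2 - 1)) = -3260 - 2*(-18)/(-96 + 3*1) = -3260 - 2*(-18)/(-96 + 3) = -3260 - 2*(-18)/(-93) = -3260 - 2*(-18)*(-1/93) = -3260 - 12/31 = -101072/31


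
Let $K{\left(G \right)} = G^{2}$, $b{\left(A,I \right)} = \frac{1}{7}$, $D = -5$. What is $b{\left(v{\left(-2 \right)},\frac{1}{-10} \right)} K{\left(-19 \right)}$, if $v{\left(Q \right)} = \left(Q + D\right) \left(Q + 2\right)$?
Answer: $\frac{361}{7} \approx 51.571$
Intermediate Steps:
$v{\left(Q \right)} = \left(-5 + Q\right) \left(2 + Q\right)$ ($v{\left(Q \right)} = \left(Q - 5\right) \left(Q + 2\right) = \left(-5 + Q\right) \left(2 + Q\right)$)
$b{\left(A,I \right)} = \frac{1}{7}$
$b{\left(v{\left(-2 \right)},\frac{1}{-10} \right)} K{\left(-19 \right)} = \frac{\left(-19\right)^{2}}{7} = \frac{1}{7} \cdot 361 = \frac{361}{7}$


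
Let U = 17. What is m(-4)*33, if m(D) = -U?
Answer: -561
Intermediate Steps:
m(D) = -17 (m(D) = -1*17 = -17)
m(-4)*33 = -17*33 = -561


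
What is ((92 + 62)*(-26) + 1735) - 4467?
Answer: -6736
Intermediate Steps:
((92 + 62)*(-26) + 1735) - 4467 = (154*(-26) + 1735) - 4467 = (-4004 + 1735) - 4467 = -2269 - 4467 = -6736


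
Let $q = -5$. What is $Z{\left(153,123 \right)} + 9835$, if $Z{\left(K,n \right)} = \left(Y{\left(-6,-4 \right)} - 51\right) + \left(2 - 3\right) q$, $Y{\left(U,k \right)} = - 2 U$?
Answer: $9801$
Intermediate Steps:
$Z{\left(K,n \right)} = -34$ ($Z{\left(K,n \right)} = \left(\left(-2\right) \left(-6\right) - 51\right) + \left(2 - 3\right) \left(-5\right) = \left(12 - 51\right) - -5 = -39 + 5 = -34$)
$Z{\left(153,123 \right)} + 9835 = -34 + 9835 = 9801$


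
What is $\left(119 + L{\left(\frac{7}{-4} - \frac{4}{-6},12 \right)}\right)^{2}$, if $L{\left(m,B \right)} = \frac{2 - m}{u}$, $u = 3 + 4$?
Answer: $\frac{100661089}{7056} \approx 14266.0$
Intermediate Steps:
$u = 7$
$L{\left(m,B \right)} = \frac{2}{7} - \frac{m}{7}$ ($L{\left(m,B \right)} = \frac{2 - m}{7} = \left(2 - m\right) \frac{1}{7} = \frac{2}{7} - \frac{m}{7}$)
$\left(119 + L{\left(\frac{7}{-4} - \frac{4}{-6},12 \right)}\right)^{2} = \left(119 + \left(\frac{2}{7} - \frac{\frac{7}{-4} - \frac{4}{-6}}{7}\right)\right)^{2} = \left(119 + \left(\frac{2}{7} - \frac{7 \left(- \frac{1}{4}\right) - - \frac{2}{3}}{7}\right)\right)^{2} = \left(119 + \left(\frac{2}{7} - \frac{- \frac{7}{4} + \frac{2}{3}}{7}\right)\right)^{2} = \left(119 + \left(\frac{2}{7} - - \frac{13}{84}\right)\right)^{2} = \left(119 + \left(\frac{2}{7} + \frac{13}{84}\right)\right)^{2} = \left(119 + \frac{37}{84}\right)^{2} = \left(\frac{10033}{84}\right)^{2} = \frac{100661089}{7056}$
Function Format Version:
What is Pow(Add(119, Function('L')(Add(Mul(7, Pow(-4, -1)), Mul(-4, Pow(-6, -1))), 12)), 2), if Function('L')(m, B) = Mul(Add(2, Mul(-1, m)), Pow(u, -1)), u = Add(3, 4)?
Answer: Rational(100661089, 7056) ≈ 14266.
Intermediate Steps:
u = 7
Function('L')(m, B) = Add(Rational(2, 7), Mul(Rational(-1, 7), m)) (Function('L')(m, B) = Mul(Add(2, Mul(-1, m)), Pow(7, -1)) = Mul(Add(2, Mul(-1, m)), Rational(1, 7)) = Add(Rational(2, 7), Mul(Rational(-1, 7), m)))
Pow(Add(119, Function('L')(Add(Mul(7, Pow(-4, -1)), Mul(-4, Pow(-6, -1))), 12)), 2) = Pow(Add(119, Add(Rational(2, 7), Mul(Rational(-1, 7), Add(Mul(7, Pow(-4, -1)), Mul(-4, Pow(-6, -1)))))), 2) = Pow(Add(119, Add(Rational(2, 7), Mul(Rational(-1, 7), Add(Mul(7, Rational(-1, 4)), Mul(-4, Rational(-1, 6)))))), 2) = Pow(Add(119, Add(Rational(2, 7), Mul(Rational(-1, 7), Add(Rational(-7, 4), Rational(2, 3))))), 2) = Pow(Add(119, Add(Rational(2, 7), Mul(Rational(-1, 7), Rational(-13, 12)))), 2) = Pow(Add(119, Add(Rational(2, 7), Rational(13, 84))), 2) = Pow(Add(119, Rational(37, 84)), 2) = Pow(Rational(10033, 84), 2) = Rational(100661089, 7056)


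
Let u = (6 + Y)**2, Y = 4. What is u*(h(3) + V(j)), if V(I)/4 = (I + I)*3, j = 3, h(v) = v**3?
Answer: 9900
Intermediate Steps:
u = 100 (u = (6 + 4)**2 = 10**2 = 100)
V(I) = 24*I (V(I) = 4*((I + I)*3) = 4*((2*I)*3) = 4*(6*I) = 24*I)
u*(h(3) + V(j)) = 100*(3**3 + 24*3) = 100*(27 + 72) = 100*99 = 9900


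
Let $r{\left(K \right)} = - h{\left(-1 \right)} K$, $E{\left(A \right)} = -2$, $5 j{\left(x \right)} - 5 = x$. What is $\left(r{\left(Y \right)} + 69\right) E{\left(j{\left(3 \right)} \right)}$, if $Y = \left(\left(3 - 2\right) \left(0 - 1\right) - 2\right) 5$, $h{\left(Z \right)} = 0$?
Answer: $-138$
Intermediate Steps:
$j{\left(x \right)} = 1 + \frac{x}{5}$
$Y = -15$ ($Y = \left(1 \left(-1\right) - 2\right) 5 = \left(-1 - 2\right) 5 = \left(-3\right) 5 = -15$)
$r{\left(K \right)} = 0$ ($r{\left(K \right)} = - 0 K = \left(-1\right) 0 = 0$)
$\left(r{\left(Y \right)} + 69\right) E{\left(j{\left(3 \right)} \right)} = \left(0 + 69\right) \left(-2\right) = 69 \left(-2\right) = -138$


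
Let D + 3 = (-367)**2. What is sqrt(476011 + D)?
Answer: sqrt(610697) ≈ 781.47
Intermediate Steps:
D = 134686 (D = -3 + (-367)**2 = -3 + 134689 = 134686)
sqrt(476011 + D) = sqrt(476011 + 134686) = sqrt(610697)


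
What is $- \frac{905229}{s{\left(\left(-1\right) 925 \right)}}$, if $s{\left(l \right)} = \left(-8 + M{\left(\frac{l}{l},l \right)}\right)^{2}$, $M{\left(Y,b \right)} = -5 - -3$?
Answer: $- \frac{905229}{100} \approx -9052.3$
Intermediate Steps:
$M{\left(Y,b \right)} = -2$ ($M{\left(Y,b \right)} = -5 + 3 = -2$)
$s{\left(l \right)} = 100$ ($s{\left(l \right)} = \left(-8 - 2\right)^{2} = \left(-10\right)^{2} = 100$)
$- \frac{905229}{s{\left(\left(-1\right) 925 \right)}} = - \frac{905229}{100}$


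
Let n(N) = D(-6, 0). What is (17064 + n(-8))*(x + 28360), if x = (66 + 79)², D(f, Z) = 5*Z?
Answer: 842705640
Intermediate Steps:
n(N) = 0 (n(N) = 5*0 = 0)
x = 21025 (x = 145² = 21025)
(17064 + n(-8))*(x + 28360) = (17064 + 0)*(21025 + 28360) = 17064*49385 = 842705640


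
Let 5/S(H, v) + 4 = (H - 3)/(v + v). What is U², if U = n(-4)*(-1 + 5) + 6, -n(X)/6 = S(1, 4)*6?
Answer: 8892324/289 ≈ 30769.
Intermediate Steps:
S(H, v) = 5/(-4 + (-3 + H)/(2*v)) (S(H, v) = 5/(-4 + (H - 3)/(v + v)) = 5/(-4 + (-3 + H)/((2*v))) = 5/(-4 + (-3 + H)*(1/(2*v))) = 5/(-4 + (-3 + H)/(2*v)))
n(X) = 720/17 (n(X) = -6*(-10*4/(3 - 1*1 + 8*4))*6 = -6*(-10*4/(3 - 1 + 32))*6 = -6*(-10*4/34)*6 = -6*(-10*4*1/34)*6 = -(-120)*6/17 = -6*(-120/17) = 720/17)
U = 2982/17 (U = 720*(-1 + 5)/17 + 6 = (720/17)*4 + 6 = 2880/17 + 6 = 2982/17 ≈ 175.41)
U² = (2982/17)² = 8892324/289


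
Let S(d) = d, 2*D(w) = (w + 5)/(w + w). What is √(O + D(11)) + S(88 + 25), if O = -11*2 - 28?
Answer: 113 + I*√6006/11 ≈ 113.0 + 7.0453*I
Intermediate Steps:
D(w) = (5 + w)/(4*w) (D(w) = ((w + 5)/(w + w))/2 = ((5 + w)/((2*w)))/2 = ((5 + w)*(1/(2*w)))/2 = ((5 + w)/(2*w))/2 = (5 + w)/(4*w))
O = -50 (O = -22 - 28 = -50)
√(O + D(11)) + S(88 + 25) = √(-50 + (¼)*(5 + 11)/11) + (88 + 25) = √(-50 + (¼)*(1/11)*16) + 113 = √(-50 + 4/11) + 113 = √(-546/11) + 113 = I*√6006/11 + 113 = 113 + I*√6006/11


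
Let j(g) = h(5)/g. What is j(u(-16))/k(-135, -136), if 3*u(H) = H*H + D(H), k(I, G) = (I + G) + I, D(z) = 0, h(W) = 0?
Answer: 0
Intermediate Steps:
k(I, G) = G + 2*I (k(I, G) = (G + I) + I = G + 2*I)
u(H) = H²/3 (u(H) = (H*H + 0)/3 = (H² + 0)/3 = H²/3)
j(g) = 0 (j(g) = 0/g = 0)
j(u(-16))/k(-135, -136) = 0/(-136 + 2*(-135)) = 0/(-136 - 270) = 0/(-406) = 0*(-1/406) = 0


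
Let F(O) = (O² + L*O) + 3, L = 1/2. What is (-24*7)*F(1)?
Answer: -756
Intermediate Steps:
L = ½ ≈ 0.50000
F(O) = 3 + O² + O/2 (F(O) = (O² + O/2) + 3 = 3 + O² + O/2)
(-24*7)*F(1) = (-24*7)*(3 + 1² + (½)*1) = -168*(3 + 1 + ½) = -168*9/2 = -756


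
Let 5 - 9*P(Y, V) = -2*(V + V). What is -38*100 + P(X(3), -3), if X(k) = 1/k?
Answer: -34207/9 ≈ -3800.8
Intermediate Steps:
P(Y, V) = 5/9 + 4*V/9 (P(Y, V) = 5/9 - (-2)*(V + V)/9 = 5/9 - (-2)*2*V/9 = 5/9 - (-4)*V/9 = 5/9 + 4*V/9)
-38*100 + P(X(3), -3) = -38*100 + (5/9 + (4/9)*(-3)) = -3800 + (5/9 - 4/3) = -3800 - 7/9 = -34207/9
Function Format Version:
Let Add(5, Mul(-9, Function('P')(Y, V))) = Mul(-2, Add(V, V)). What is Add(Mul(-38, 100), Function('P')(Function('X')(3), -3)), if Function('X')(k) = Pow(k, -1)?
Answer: Rational(-34207, 9) ≈ -3800.8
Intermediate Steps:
Function('P')(Y, V) = Add(Rational(5, 9), Mul(Rational(4, 9), V)) (Function('P')(Y, V) = Add(Rational(5, 9), Mul(Rational(-1, 9), Mul(-2, Add(V, V)))) = Add(Rational(5, 9), Mul(Rational(-1, 9), Mul(-2, Mul(2, V)))) = Add(Rational(5, 9), Mul(Rational(-1, 9), Mul(-4, V))) = Add(Rational(5, 9), Mul(Rational(4, 9), V)))
Add(Mul(-38, 100), Function('P')(Function('X')(3), -3)) = Add(Mul(-38, 100), Add(Rational(5, 9), Mul(Rational(4, 9), -3))) = Add(-3800, Add(Rational(5, 9), Rational(-4, 3))) = Add(-3800, Rational(-7, 9)) = Rational(-34207, 9)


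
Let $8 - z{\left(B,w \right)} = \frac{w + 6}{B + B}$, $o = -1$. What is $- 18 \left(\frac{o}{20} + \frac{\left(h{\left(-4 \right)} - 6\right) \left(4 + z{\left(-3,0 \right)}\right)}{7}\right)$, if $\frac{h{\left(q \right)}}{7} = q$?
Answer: $\frac{79623}{70} \approx 1137.5$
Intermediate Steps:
$z{\left(B,w \right)} = 8 - \frac{6 + w}{2 B}$ ($z{\left(B,w \right)} = 8 - \frac{w + 6}{B + B} = 8 - \frac{6 + w}{2 B}$)
$h{\left(q \right)} = 7 q$
$- 18 \left(\frac{o}{20} + \frac{\left(h{\left(-4 \right)} - 6\right) \left(4 + z{\left(-3,0 \right)}\right)}{7}\right) = - 18 \left(- \frac{1}{20} + \frac{\left(7 \left(-4\right) - 6\right) \left(4 + \frac{-6 - 0 + 16 \left(-3\right)}{2 \left(-3\right)}\right)}{7}\right) = - 18 \left(\left(-1\right) \frac{1}{20} + \left(-28 - 6\right) \left(4 + \frac{1}{2} \left(- \frac{1}{3}\right) \left(-6 + 0 - 48\right)\right) \frac{1}{7}\right) = - 18 \left(- \frac{1}{20} + - 34 \left(4 + \frac{1}{2} \left(- \frac{1}{3}\right) \left(-54\right)\right) \frac{1}{7}\right) = - 18 \left(- \frac{1}{20} + - 34 \left(4 + 9\right) \frac{1}{7}\right) = - 18 \left(- \frac{1}{20} + \left(-34\right) 13 \cdot \frac{1}{7}\right) = - 18 \left(- \frac{1}{20} - \frac{442}{7}\right) = \left(-18\right) \left(- \frac{8847}{140}\right) = \frac{79623}{70}$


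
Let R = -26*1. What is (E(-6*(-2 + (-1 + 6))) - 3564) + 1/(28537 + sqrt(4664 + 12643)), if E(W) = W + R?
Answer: -2938149739159/814343062 - 3*sqrt(1923)/814343062 ≈ -3608.0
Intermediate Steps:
R = -26
E(W) = -26 + W (E(W) = W - 26 = -26 + W)
(E(-6*(-2 + (-1 + 6))) - 3564) + 1/(28537 + sqrt(4664 + 12643)) = ((-26 - 6*(-2 + (-1 + 6))) - 3564) + 1/(28537 + sqrt(4664 + 12643)) = ((-26 - 6*(-2 + 5)) - 3564) + 1/(28537 + sqrt(17307)) = ((-26 - 6*3) - 3564) + 1/(28537 + 3*sqrt(1923)) = ((-26 - 18) - 3564) + 1/(28537 + 3*sqrt(1923)) = (-44 - 3564) + 1/(28537 + 3*sqrt(1923)) = -3608 + 1/(28537 + 3*sqrt(1923))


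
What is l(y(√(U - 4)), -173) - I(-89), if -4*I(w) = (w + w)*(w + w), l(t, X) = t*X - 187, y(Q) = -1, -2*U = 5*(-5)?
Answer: 7907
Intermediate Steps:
U = 25/2 (U = -5*(-5)/2 = -½*(-25) = 25/2 ≈ 12.500)
l(t, X) = -187 + X*t (l(t, X) = X*t - 187 = -187 + X*t)
I(w) = -w² (I(w) = -(w + w)*(w + w)/4 = -2*w*2*w/4 = -w²)
l(y(√(U - 4)), -173) - I(-89) = (-187 - 173*(-1)) - (-1)*(-89)² = (-187 + 173) - (-1)*7921 = -14 - 1*(-7921) = -14 + 7921 = 7907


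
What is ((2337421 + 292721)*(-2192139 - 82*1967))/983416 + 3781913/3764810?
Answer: -832273368466975459/132227656820 ≈ -6.2942e+6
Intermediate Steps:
((2337421 + 292721)*(-2192139 - 82*1967))/983416 + 3781913/3764810 = (2630142*(-2192139 - 161294))*(1/983416) + 3781913*(1/3764810) = (2630142*(-2353433))*(1/983416) + 3781913/3764810 = -6189862977486*1/983416 + 3781913/3764810 = -3094931488743/491708 + 3781913/3764810 = -832273368466975459/132227656820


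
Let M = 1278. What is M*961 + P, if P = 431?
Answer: 1228589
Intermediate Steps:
M*961 + P = 1278*961 + 431 = 1228158 + 431 = 1228589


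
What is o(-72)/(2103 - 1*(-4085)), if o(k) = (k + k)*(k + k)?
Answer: 5184/1547 ≈ 3.3510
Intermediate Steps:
o(k) = 4*k² (o(k) = (2*k)*(2*k) = 4*k²)
o(-72)/(2103 - 1*(-4085)) = (4*(-72)²)/(2103 - 1*(-4085)) = (4*5184)/(2103 + 4085) = 20736/6188 = 20736*(1/6188) = 5184/1547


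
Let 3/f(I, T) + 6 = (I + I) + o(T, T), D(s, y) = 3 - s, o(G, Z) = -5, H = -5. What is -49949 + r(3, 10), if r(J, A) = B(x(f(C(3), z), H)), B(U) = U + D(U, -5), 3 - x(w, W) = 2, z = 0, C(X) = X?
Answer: -49946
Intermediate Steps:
f(I, T) = 3/(-11 + 2*I) (f(I, T) = 3/(-6 + ((I + I) - 5)) = 3/(-6 + (2*I - 5)) = 3/(-6 + (-5 + 2*I)) = 3/(-11 + 2*I))
x(w, W) = 1 (x(w, W) = 3 - 1*2 = 3 - 2 = 1)
B(U) = 3 (B(U) = U + (3 - U) = 3)
r(J, A) = 3
-49949 + r(3, 10) = -49949 + 3 = -49946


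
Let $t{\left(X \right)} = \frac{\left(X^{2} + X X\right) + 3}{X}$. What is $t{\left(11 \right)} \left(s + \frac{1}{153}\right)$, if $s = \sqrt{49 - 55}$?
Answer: $\frac{245}{1683} + \frac{245 i \sqrt{6}}{11} \approx 0.14557 + 54.557 i$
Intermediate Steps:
$s = i \sqrt{6}$ ($s = \sqrt{-6} = i \sqrt{6} \approx 2.4495 i$)
$t{\left(X \right)} = \frac{3 + 2 X^{2}}{X}$ ($t{\left(X \right)} = \frac{\left(X^{2} + X^{2}\right) + 3}{X} = \frac{2 X^{2} + 3}{X} = \frac{3 + 2 X^{2}}{X}$)
$t{\left(11 \right)} \left(s + \frac{1}{153}\right) = \left(2 \cdot 11 + \frac{3}{11}\right) \left(i \sqrt{6} + \frac{1}{153}\right) = \left(22 + 3 \cdot \frac{1}{11}\right) \left(i \sqrt{6} + \frac{1}{153}\right) = \left(22 + \frac{3}{11}\right) \left(\frac{1}{153} + i \sqrt{6}\right) = \frac{245 \left(\frac{1}{153} + i \sqrt{6}\right)}{11} = \frac{245}{1683} + \frac{245 i \sqrt{6}}{11}$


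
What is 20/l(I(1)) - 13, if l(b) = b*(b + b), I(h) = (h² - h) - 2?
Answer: -21/2 ≈ -10.500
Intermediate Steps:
I(h) = -2 + h² - h
l(b) = 2*b² (l(b) = b*(2*b) = 2*b²)
20/l(I(1)) - 13 = 20/(2*(-2 + 1² - 1*1)²) - 13 = 20/(2*(-2 + 1 - 1)²) - 13 = 20/(2*(-2)²) - 13 = 20/(2*4) - 13 = 20/8 - 13 = (⅛)*20 - 13 = 5/2 - 13 = -21/2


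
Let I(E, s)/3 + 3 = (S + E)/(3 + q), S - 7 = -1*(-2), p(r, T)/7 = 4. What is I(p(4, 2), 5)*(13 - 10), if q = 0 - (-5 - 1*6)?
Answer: -45/14 ≈ -3.2143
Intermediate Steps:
p(r, T) = 28 (p(r, T) = 7*4 = 28)
S = 9 (S = 7 - 1*(-2) = 7 + 2 = 9)
q = 11 (q = 0 - (-5 - 6) = 0 - 1*(-11) = 0 + 11 = 11)
I(E, s) = -99/14 + 3*E/14 (I(E, s) = -9 + 3*((9 + E)/(3 + 11)) = -9 + 3*((9 + E)/14) = -9 + 3*((9 + E)*(1/14)) = -9 + 3*(9/14 + E/14) = -9 + (27/14 + 3*E/14) = -99/14 + 3*E/14)
I(p(4, 2), 5)*(13 - 10) = (-99/14 + (3/14)*28)*(13 - 10) = (-99/14 + 6)*3 = -15/14*3 = -45/14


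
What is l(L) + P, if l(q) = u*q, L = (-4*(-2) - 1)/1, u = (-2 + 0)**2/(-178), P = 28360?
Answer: 2524026/89 ≈ 28360.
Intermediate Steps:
u = -2/89 (u = (-2)**2*(-1/178) = 4*(-1/178) = -2/89 ≈ -0.022472)
L = 7 (L = (8 - 1)*1 = 7*1 = 7)
l(q) = -2*q/89
l(L) + P = -2/89*7 + 28360 = -14/89 + 28360 = 2524026/89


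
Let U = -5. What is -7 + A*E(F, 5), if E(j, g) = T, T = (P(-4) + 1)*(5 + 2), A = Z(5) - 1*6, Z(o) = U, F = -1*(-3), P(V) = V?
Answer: 224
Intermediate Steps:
F = 3
Z(o) = -5
A = -11 (A = -5 - 1*6 = -5 - 6 = -11)
T = -21 (T = (-4 + 1)*(5 + 2) = -3*7 = -21)
E(j, g) = -21
-7 + A*E(F, 5) = -7 - 11*(-21) = -7 + 231 = 224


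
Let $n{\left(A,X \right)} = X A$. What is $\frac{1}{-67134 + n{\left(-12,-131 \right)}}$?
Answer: $- \frac{1}{65562} \approx -1.5253 \cdot 10^{-5}$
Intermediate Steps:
$n{\left(A,X \right)} = A X$
$\frac{1}{-67134 + n{\left(-12,-131 \right)}} = \frac{1}{-67134 - -1572} = \frac{1}{-67134 + 1572} = \frac{1}{-65562} = - \frac{1}{65562}$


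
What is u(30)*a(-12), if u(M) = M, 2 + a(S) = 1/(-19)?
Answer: -1170/19 ≈ -61.579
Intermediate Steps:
a(S) = -39/19 (a(S) = -2 + 1/(-19) = -2 - 1/19 = -39/19)
u(30)*a(-12) = 30*(-39/19) = -1170/19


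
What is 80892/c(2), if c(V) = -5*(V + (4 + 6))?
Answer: -6741/5 ≈ -1348.2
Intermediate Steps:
c(V) = -50 - 5*V (c(V) = -5*(V + 10) = -5*(10 + V) = -50 - 5*V)
80892/c(2) = 80892/(-50 - 5*2) = 80892/(-50 - 10) = 80892/(-60) = 80892*(-1/60) = -6741/5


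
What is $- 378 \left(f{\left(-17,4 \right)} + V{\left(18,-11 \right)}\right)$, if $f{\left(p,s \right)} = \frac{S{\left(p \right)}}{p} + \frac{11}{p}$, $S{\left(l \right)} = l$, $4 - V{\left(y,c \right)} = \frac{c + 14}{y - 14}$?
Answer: $- \frac{46305}{34} \approx -1361.9$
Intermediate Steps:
$V{\left(y,c \right)} = 4 - \frac{14 + c}{-14 + y}$ ($V{\left(y,c \right)} = 4 - \frac{c + 14}{y - 14} = 4 - \frac{14 + c}{-14 + y}$)
$f{\left(p,s \right)} = 1 + \frac{11}{p}$ ($f{\left(p,s \right)} = \frac{p}{p} + \frac{11}{p} = 1 + \frac{11}{p}$)
$- 378 \left(f{\left(-17,4 \right)} + V{\left(18,-11 \right)}\right) = - 378 \left(\frac{11 - 17}{-17} + \frac{-70 - -11 + 4 \cdot 18}{-14 + 18}\right) = - 378 \left(\left(- \frac{1}{17}\right) \left(-6\right) + \frac{-70 + 11 + 72}{4}\right) = - 378 \left(\frac{6}{17} + \frac{1}{4} \cdot 13\right) = - 378 \left(\frac{6}{17} + \frac{13}{4}\right) = \left(-378\right) \frac{245}{68} = - \frac{46305}{34}$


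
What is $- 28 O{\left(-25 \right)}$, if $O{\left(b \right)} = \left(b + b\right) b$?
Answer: $-35000$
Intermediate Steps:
$O{\left(b \right)} = 2 b^{2}$ ($O{\left(b \right)} = 2 b b = 2 b^{2}$)
$- 28 O{\left(-25 \right)} = - 28 \cdot 2 \left(-25\right)^{2} = - 28 \cdot 2 \cdot 625 = \left(-28\right) 1250 = -35000$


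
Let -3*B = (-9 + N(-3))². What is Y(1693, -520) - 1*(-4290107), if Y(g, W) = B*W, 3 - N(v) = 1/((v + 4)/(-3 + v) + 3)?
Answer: 1241862683/289 ≈ 4.2971e+6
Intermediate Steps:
N(v) = 3 - 1/(3 + (4 + v)/(-3 + v)) (N(v) = 3 - 1/((v + 4)/(-3 + v) + 3) = 3 - 1/((4 + v)/(-3 + v) + 3) = 3 - 1/(3 + (4 + v)/(-3 + v)))
B = -3888/289 (B = -(-9 + (-12 + 11*(-3))/(-5 + 4*(-3)))²/3 = -(-9 + (-12 - 33)/(-5 - 12))²/3 = -(-9 - 45/(-17))²/3 = -(-9 - 1/17*(-45))²/3 = -(-9 + 45/17)²/3 = -(-108/17)²/3 = -⅓*11664/289 = -3888/289 ≈ -13.453)
Y(g, W) = -3888*W/289
Y(1693, -520) - 1*(-4290107) = -3888/289*(-520) - 1*(-4290107) = 2021760/289 + 4290107 = 1241862683/289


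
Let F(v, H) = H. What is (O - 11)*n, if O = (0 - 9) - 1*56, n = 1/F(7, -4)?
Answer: 19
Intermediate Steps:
n = -¼ (n = 1/(-4) = -¼ ≈ -0.25000)
O = -65 (O = -9 - 56 = -65)
(O - 11)*n = (-65 - 11)*(-¼) = -76*(-¼) = 19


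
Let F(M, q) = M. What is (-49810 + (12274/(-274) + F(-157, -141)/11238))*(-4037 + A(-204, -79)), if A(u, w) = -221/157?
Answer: 24333045531534625/120859071 ≈ 2.0133e+8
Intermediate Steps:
A(u, w) = -221/157 (A(u, w) = -221*1/157 = -221/157)
(-49810 + (12274/(-274) + F(-157, -141)/11238))*(-4037 + A(-204, -79)) = (-49810 + (12274/(-274) - 157/11238))*(-4037 - 221/157) = (-49810 + (12274*(-1/274) - 157*1/11238))*(-634030/157) = (-49810 + (-6137/137 - 157/11238))*(-634030/157) = (-49810 - 68989115/1539606)*(-634030/157) = -76756763975/1539606*(-634030/157) = 24333045531534625/120859071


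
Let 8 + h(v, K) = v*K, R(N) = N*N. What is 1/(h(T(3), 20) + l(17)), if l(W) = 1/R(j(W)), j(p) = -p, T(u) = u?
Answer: 289/15029 ≈ 0.019230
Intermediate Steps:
R(N) = N²
h(v, K) = -8 + K*v (h(v, K) = -8 + v*K = -8 + K*v)
l(W) = W⁻² (l(W) = 1/((-W)²) = 1/(W²) = W⁻²)
1/(h(T(3), 20) + l(17)) = 1/((-8 + 20*3) + 17⁻²) = 1/((-8 + 60) + 1/289) = 1/(52 + 1/289) = 1/(15029/289) = 289/15029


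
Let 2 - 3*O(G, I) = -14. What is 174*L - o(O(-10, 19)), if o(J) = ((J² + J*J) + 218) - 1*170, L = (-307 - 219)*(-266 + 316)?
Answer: -41186744/9 ≈ -4.5763e+6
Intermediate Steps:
O(G, I) = 16/3 (O(G, I) = ⅔ - ⅓*(-14) = ⅔ + 14/3 = 16/3)
L = -26300 (L = -526*50 = -26300)
o(J) = 48 + 2*J² (o(J) = ((J² + J²) + 218) - 170 = (2*J² + 218) - 170 = (218 + 2*J²) - 170 = 48 + 2*J²)
174*L - o(O(-10, 19)) = 174*(-26300) - (48 + 2*(16/3)²) = -4576200 - (48 + 2*(256/9)) = -4576200 - (48 + 512/9) = -4576200 - 1*944/9 = -4576200 - 944/9 = -41186744/9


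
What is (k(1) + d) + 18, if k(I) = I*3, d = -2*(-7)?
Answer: 35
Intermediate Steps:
d = 14
k(I) = 3*I
(k(1) + d) + 18 = (3*1 + 14) + 18 = (3 + 14) + 18 = 17 + 18 = 35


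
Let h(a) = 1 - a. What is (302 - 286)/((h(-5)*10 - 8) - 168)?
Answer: -4/29 ≈ -0.13793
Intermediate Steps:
(302 - 286)/((h(-5)*10 - 8) - 168) = (302 - 286)/(((1 - 1*(-5))*10 - 8) - 168) = 16/(((1 + 5)*10 - 8) - 168) = 16/((6*10 - 8) - 168) = 16/((60 - 8) - 168) = 16/(52 - 168) = 16/(-116) = 16*(-1/116) = -4/29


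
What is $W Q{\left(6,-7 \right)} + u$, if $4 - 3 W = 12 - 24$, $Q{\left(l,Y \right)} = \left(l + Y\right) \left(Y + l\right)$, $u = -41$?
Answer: $- \frac{107}{3} \approx -35.667$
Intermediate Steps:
$Q{\left(l,Y \right)} = \left(Y + l\right)^{2}$ ($Q{\left(l,Y \right)} = \left(Y + l\right) \left(Y + l\right) = \left(Y + l\right)^{2}$)
$W = \frac{16}{3}$ ($W = \frac{4}{3} - \frac{12 - 24}{3} = \frac{4}{3} - -4 = \frac{4}{3} + 4 = \frac{16}{3} \approx 5.3333$)
$W Q{\left(6,-7 \right)} + u = \frac{16 \left(-7 + 6\right)^{2}}{3} - 41 = \frac{16 \left(-1\right)^{2}}{3} - 41 = \frac{16}{3} \cdot 1 - 41 = \frac{16}{3} - 41 = - \frac{107}{3}$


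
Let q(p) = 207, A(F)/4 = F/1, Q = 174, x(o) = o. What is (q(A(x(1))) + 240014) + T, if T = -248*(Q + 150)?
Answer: 159869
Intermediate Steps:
A(F) = 4*F (A(F) = 4*(F/1) = 4*(F*1) = 4*F)
T = -80352 (T = -248*(174 + 150) = -248*324 = -80352)
(q(A(x(1))) + 240014) + T = (207 + 240014) - 80352 = 240221 - 80352 = 159869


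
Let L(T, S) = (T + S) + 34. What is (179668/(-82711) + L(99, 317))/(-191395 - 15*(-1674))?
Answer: -37040282/13753598635 ≈ -0.0026931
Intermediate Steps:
L(T, S) = 34 + S + T (L(T, S) = (S + T) + 34 = 34 + S + T)
(179668/(-82711) + L(99, 317))/(-191395 - 15*(-1674)) = (179668/(-82711) + (34 + 317 + 99))/(-191395 - 15*(-1674)) = (179668*(-1/82711) + 450)/(-191395 + 25110) = (-179668/82711 + 450)/(-166285) = (37040282/82711)*(-1/166285) = -37040282/13753598635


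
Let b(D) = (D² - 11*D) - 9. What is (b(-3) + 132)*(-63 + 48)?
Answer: -2475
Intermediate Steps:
b(D) = -9 + D² - 11*D
(b(-3) + 132)*(-63 + 48) = ((-9 + (-3)² - 11*(-3)) + 132)*(-63 + 48) = ((-9 + 9 + 33) + 132)*(-15) = (33 + 132)*(-15) = 165*(-15) = -2475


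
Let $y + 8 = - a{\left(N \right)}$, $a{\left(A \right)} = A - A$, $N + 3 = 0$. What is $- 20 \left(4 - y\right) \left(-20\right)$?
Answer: $4800$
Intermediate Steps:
$N = -3$ ($N = -3 + 0 = -3$)
$a{\left(A \right)} = 0$
$y = -8$ ($y = -8 - 0 = -8 + 0 = -8$)
$- 20 \left(4 - y\right) \left(-20\right) = - 20 \left(4 - -8\right) \left(-20\right) = - 20 \left(4 + 8\right) \left(-20\right) = \left(-20\right) 12 \left(-20\right) = \left(-240\right) \left(-20\right) = 4800$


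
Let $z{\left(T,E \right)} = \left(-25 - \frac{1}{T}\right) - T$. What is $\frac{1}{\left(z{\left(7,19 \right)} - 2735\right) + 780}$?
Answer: $- \frac{7}{13910} \approx -0.00050323$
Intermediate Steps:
$z{\left(T,E \right)} = -25 - T - \frac{1}{T}$
$\frac{1}{\left(z{\left(7,19 \right)} - 2735\right) + 780} = \frac{1}{\left(\left(-25 - 7 - \frac{1}{7}\right) - 2735\right) + 780} = \frac{1}{\left(- \frac{225}{7} - 2735\right) + 780} = \frac{1}{- \frac{19370}{7} + 780} = \frac{1}{- \frac{13910}{7}} = - \frac{7}{13910}$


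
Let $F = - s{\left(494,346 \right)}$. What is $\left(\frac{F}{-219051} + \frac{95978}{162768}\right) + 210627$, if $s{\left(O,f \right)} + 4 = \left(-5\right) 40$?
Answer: $\frac{417212217964919}{1980805176} \approx 2.1063 \cdot 10^{5}$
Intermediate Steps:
$s{\left(O,f \right)} = -204$ ($s{\left(O,f \right)} = -4 - 200 = -204$)
$F = 204$ ($F = \left(-1\right) \left(-204\right) = 204$)
$\left(\frac{F}{-219051} + \frac{95978}{162768}\right) + 210627 = \left(\frac{204}{-219051} + \frac{95978}{162768}\right) + 210627 = \left(204 \left(- \frac{1}{219051}\right) + 95978 \cdot \frac{1}{162768}\right) + 210627 = \left(- \frac{68}{73017} + \frac{47989}{81384}\right) + 210627 = \frac{1166159567}{1980805176} + 210627 = \frac{417212217964919}{1980805176}$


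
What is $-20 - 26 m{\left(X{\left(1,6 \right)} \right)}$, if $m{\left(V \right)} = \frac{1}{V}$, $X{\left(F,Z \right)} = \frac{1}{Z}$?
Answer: $-176$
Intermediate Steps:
$-20 - 26 m{\left(X{\left(1,6 \right)} \right)} = -20 - \frac{26}{\frac{1}{6}} = -20 - 26 \frac{1}{\frac{1}{6}} = -20 - 156 = -176$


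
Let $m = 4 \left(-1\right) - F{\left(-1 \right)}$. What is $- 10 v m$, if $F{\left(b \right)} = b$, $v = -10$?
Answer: $-300$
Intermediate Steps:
$m = -3$ ($m = 4 \left(-1\right) - -1 = -4 + 1 = -3$)
$- 10 v m = \left(-10\right) \left(-10\right) \left(-3\right) = 100 \left(-3\right) = -300$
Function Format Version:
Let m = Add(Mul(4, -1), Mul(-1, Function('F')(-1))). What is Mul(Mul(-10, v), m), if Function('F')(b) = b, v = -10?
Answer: -300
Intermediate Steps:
m = -3 (m = Add(Mul(4, -1), Mul(-1, -1)) = Add(-4, 1) = -3)
Mul(Mul(-10, v), m) = Mul(Mul(-10, -10), -3) = Mul(100, -3) = -300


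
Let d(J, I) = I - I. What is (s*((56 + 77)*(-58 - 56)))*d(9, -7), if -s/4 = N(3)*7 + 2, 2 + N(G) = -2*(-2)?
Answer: 0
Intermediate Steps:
N(G) = 2 (N(G) = -2 - 2*(-2) = -2 + 4 = 2)
d(J, I) = 0
s = -64 (s = -4*(2*7 + 2) = -4*(14 + 2) = -4*16 = -64)
(s*((56 + 77)*(-58 - 56)))*d(9, -7) = -64*(56 + 77)*(-58 - 56)*0 = -8512*(-114)*0 = -64*(-15162)*0 = 970368*0 = 0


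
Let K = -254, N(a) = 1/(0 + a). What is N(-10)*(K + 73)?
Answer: 181/10 ≈ 18.100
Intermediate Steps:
N(a) = 1/a
N(-10)*(K + 73) = (-254 + 73)/(-10) = -⅒*(-181) = 181/10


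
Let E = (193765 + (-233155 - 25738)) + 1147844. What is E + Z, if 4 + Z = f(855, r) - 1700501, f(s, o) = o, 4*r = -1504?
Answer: -618165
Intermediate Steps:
r = -376 (r = (1/4)*(-1504) = -376)
E = 1082716 (E = (193765 - 258893) + 1147844 = -65128 + 1147844 = 1082716)
Z = -1700881 (Z = -4 + (-376 - 1700501) = -4 - 1700877 = -1700881)
E + Z = 1082716 - 1700881 = -618165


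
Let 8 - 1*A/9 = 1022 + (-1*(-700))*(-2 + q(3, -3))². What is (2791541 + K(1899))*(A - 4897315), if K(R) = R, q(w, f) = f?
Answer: -14145815347040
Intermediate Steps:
A = -166626 (A = 72 - 9*(1022 + (-1*(-700))*(-2 - 3)²) = 72 - 9*(1022 + 700*(-5)²) = 72 - 9*(1022 + 700*25) = 72 - 9*(1022 + 17500) = 72 - 9*18522 = 72 - 166698 = -166626)
(2791541 + K(1899))*(A - 4897315) = (2791541 + 1899)*(-166626 - 4897315) = 2793440*(-5063941) = -14145815347040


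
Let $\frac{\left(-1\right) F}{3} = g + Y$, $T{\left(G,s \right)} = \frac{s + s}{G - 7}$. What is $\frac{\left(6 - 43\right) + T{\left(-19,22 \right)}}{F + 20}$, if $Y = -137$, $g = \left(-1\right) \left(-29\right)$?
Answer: $- \frac{503}{4472} \approx -0.11248$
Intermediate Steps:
$g = 29$
$T{\left(G,s \right)} = \frac{2 s}{-7 + G}$
$F = 324$ ($F = - 3 \left(29 - 137\right) = \left(-3\right) \left(-108\right) = 324$)
$\frac{\left(6 - 43\right) + T{\left(-19,22 \right)}}{F + 20} = \frac{\left(6 - 43\right) + 2 \cdot 22 \frac{1}{-7 - 19}}{324 + 20} = \frac{\left(6 - 43\right) + 2 \cdot 22 \frac{1}{-26}}{344} = \left(-37 + 2 \cdot 22 \left(- \frac{1}{26}\right)\right) \frac{1}{344} = \left(-37 - \frac{22}{13}\right) \frac{1}{344} = \left(- \frac{503}{13}\right) \frac{1}{344} = - \frac{503}{4472}$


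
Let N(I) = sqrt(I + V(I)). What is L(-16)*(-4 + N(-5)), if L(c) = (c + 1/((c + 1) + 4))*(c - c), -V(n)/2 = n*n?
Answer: 0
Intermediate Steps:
V(n) = -2*n**2 (V(n) = -2*n*n = -2*n**2)
L(c) = 0 (L(c) = (c + 1/((1 + c) + 4))*0 = (c + 1/(5 + c))*0 = 0)
N(I) = sqrt(I - 2*I**2)
L(-16)*(-4 + N(-5)) = 0*(-4 + sqrt(-5*(1 - 2*(-5)))) = 0*(-4 + sqrt(-5*(1 + 10))) = 0*(-4 + sqrt(-5*11)) = 0*(-4 + sqrt(-55)) = 0*(-4 + I*sqrt(55)) = 0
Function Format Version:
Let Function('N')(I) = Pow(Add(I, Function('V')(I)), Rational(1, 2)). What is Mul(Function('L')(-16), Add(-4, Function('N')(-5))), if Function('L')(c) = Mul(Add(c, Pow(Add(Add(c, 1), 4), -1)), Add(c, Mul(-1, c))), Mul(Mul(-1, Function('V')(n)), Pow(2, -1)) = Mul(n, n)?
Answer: 0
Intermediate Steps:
Function('V')(n) = Mul(-2, Pow(n, 2)) (Function('V')(n) = Mul(-2, Mul(n, n)) = Mul(-2, Pow(n, 2)))
Function('L')(c) = 0 (Function('L')(c) = Mul(Add(c, Pow(Add(Add(1, c), 4), -1)), 0) = Mul(Add(c, Pow(Add(5, c), -1)), 0) = 0)
Function('N')(I) = Pow(Add(I, Mul(-2, Pow(I, 2))), Rational(1, 2))
Mul(Function('L')(-16), Add(-4, Function('N')(-5))) = Mul(0, Add(-4, Pow(Mul(-5, Add(1, Mul(-2, -5))), Rational(1, 2)))) = Mul(0, Add(-4, Pow(Mul(-5, Add(1, 10)), Rational(1, 2)))) = Mul(0, Add(-4, Pow(Mul(-5, 11), Rational(1, 2)))) = Mul(0, Add(-4, Pow(-55, Rational(1, 2)))) = Mul(0, Add(-4, Mul(I, Pow(55, Rational(1, 2))))) = 0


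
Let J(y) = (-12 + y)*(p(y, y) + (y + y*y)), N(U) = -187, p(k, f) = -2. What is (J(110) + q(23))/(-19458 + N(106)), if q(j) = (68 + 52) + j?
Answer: -1196527/19645 ≈ -60.907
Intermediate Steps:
q(j) = 120 + j
J(y) = (-12 + y)*(-2 + y + y²) (J(y) = (-12 + y)*(-2 + (y + y*y)) = (-12 + y)*(-2 + (y + y²)) = (-12 + y)*(-2 + y + y²))
(J(110) + q(23))/(-19458 + N(106)) = ((24 + 110³ - 14*110 - 11*110²) + (120 + 23))/(-19458 - 187) = ((24 + 1331000 - 1540 - 11*12100) + 143)/(-19645) = ((24 + 1331000 - 1540 - 133100) + 143)*(-1/19645) = (1196384 + 143)*(-1/19645) = 1196527*(-1/19645) = -1196527/19645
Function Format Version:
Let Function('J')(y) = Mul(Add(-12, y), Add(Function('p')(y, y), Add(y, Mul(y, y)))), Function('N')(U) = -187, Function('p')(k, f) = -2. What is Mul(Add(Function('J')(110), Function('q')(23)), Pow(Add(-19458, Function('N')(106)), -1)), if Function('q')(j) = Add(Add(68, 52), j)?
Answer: Rational(-1196527, 19645) ≈ -60.907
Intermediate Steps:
Function('q')(j) = Add(120, j)
Function('J')(y) = Mul(Add(-12, y), Add(-2, y, Pow(y, 2))) (Function('J')(y) = Mul(Add(-12, y), Add(-2, Add(y, Mul(y, y)))) = Mul(Add(-12, y), Add(-2, Add(y, Pow(y, 2)))) = Mul(Add(-12, y), Add(-2, y, Pow(y, 2))))
Mul(Add(Function('J')(110), Function('q')(23)), Pow(Add(-19458, Function('N')(106)), -1)) = Mul(Add(Add(24, Pow(110, 3), Mul(-14, 110), Mul(-11, Pow(110, 2))), Add(120, 23)), Pow(Add(-19458, -187), -1)) = Mul(Add(Add(24, 1331000, -1540, Mul(-11, 12100)), 143), Pow(-19645, -1)) = Mul(Add(Add(24, 1331000, -1540, -133100), 143), Rational(-1, 19645)) = Mul(Add(1196384, 143), Rational(-1, 19645)) = Mul(1196527, Rational(-1, 19645)) = Rational(-1196527, 19645)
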